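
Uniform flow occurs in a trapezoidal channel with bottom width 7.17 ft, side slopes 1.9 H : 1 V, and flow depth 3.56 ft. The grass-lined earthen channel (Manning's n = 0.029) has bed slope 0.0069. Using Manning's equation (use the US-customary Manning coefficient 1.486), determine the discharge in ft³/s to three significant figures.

358 ft³/s

A = (b + z·y)·y = (7.17 + 1.9×3.56)×3.56 = 49.61 ft²
P = b + 2y√(1+z²) = 7.17 + 2×3.56×√(1+1.9²) = 22.46 ft
R = A/P = 49.61/22.46 = 2.209 ft
Q = (1.486/n)·A·R^(2/3)·S^(1/2) = (1.486/0.029) × 49.61 × 2.209^(2/3) × 0.0069^(1/2) = 358.1 ft³/s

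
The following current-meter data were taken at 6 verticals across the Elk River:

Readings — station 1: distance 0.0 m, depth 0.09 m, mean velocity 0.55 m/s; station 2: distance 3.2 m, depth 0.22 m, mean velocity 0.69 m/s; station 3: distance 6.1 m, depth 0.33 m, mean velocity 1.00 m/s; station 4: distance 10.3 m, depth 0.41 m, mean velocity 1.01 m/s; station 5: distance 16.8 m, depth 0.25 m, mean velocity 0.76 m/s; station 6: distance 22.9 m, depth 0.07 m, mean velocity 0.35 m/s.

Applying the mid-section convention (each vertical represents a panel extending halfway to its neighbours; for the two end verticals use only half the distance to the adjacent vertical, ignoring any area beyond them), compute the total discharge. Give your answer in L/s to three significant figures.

5200 L/s

w_1 = (3.2 − 0.0)/2 = 1.6 m; q_1 = 0.55 × 0.09 × 1.6 = 0.07920 m³/s
w_2 = (6.1 − 0.0)/2 = 3.05 m; q_2 = 0.69 × 0.22 × 3.05 = 0.4630 m³/s
w_3 = (10.3 − 3.2)/2 = 3.55 m; q_3 = 1.00 × 0.33 × 3.55 = 1.172 m³/s
w_4 = (16.8 − 6.1)/2 = 5.35 m; q_4 = 1.01 × 0.41 × 5.35 = 2.215 m³/s
w_5 = (22.9 − 10.3)/2 = 6.3 m; q_5 = 0.76 × 0.25 × 6.3 = 1.197 m³/s
w_6 = (22.9 − 16.8)/2 = 3.05 m; q_6 = 0.35 × 0.07 × 3.05 = 0.07473 m³/s
Q = Σ qᵢ = 5.201 m³/s
= 5.201 × 1000 = 5201 L/s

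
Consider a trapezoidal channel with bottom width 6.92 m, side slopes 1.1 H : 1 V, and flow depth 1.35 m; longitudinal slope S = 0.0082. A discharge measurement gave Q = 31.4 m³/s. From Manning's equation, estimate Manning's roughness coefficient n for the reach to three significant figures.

A = (b + z·y)·y = (6.92 + 1.1×1.35)×1.35 = 11.35 m²
P = b + 2y√(1+z²) = 6.92 + 2×1.35×√(1+1.1²) = 10.93 m
R = A/P = 11.35/10.93 = 1.038 m
n = (1/Q)·A·R^(2/3)·S^(1/2) = (1/31.4) × 11.35 × 1.025 × 0.09055 = 0.03354

0.0335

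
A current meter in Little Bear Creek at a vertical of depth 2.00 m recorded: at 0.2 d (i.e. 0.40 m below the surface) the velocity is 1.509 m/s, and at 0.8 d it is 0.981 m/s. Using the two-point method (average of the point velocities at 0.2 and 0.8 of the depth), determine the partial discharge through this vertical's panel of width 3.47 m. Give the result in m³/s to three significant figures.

8.64 m³/s

v̄ = (1.509 + 0.981) / 2 = 1.245 m/s
q = v̄ × d × w = 1.245 × 2.00 × 3.47 = 8.640 m³/s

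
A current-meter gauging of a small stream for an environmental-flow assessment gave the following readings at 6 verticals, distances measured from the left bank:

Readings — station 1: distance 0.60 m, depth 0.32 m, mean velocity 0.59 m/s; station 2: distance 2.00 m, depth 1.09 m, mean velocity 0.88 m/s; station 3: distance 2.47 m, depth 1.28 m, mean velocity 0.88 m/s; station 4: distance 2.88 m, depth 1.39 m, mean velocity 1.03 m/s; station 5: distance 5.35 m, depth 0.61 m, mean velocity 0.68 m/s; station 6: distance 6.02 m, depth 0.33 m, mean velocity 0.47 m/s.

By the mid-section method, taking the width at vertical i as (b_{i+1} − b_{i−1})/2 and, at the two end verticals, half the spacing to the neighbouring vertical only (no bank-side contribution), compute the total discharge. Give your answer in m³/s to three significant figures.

w_1 = (2.00 − 0.60)/2 = 0.7 m; q_1 = 0.59 × 0.32 × 0.7 = 0.1322 m³/s
w_2 = (2.47 − 0.60)/2 = 0.935 m; q_2 = 0.88 × 1.09 × 0.935 = 0.8969 m³/s
w_3 = (2.88 − 2.00)/2 = 0.44 m; q_3 = 0.88 × 1.28 × 0.44 = 0.4956 m³/s
w_4 = (5.35 − 2.47)/2 = 1.44 m; q_4 = 1.03 × 1.39 × 1.44 = 2.062 m³/s
w_5 = (6.02 − 2.88)/2 = 1.57 m; q_5 = 0.68 × 0.61 × 1.57 = 0.6512 m³/s
w_6 = (6.02 − 5.35)/2 = 0.335 m; q_6 = 0.47 × 0.33 × 0.335 = 0.05196 m³/s
Q = Σ qᵢ = 4.289 m³/s

4.29 m³/s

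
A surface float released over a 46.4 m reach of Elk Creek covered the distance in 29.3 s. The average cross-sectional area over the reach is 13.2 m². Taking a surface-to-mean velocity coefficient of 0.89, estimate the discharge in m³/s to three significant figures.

v_surface = L / t̄ = 46.4 / 29.3 = 1.584 m/s
v_mean = 0.89 × 1.584 = 1.409 m/s
Q = A × v_mean = 13.2 × 1.409 = 18.60 m³/s

18.6 m³/s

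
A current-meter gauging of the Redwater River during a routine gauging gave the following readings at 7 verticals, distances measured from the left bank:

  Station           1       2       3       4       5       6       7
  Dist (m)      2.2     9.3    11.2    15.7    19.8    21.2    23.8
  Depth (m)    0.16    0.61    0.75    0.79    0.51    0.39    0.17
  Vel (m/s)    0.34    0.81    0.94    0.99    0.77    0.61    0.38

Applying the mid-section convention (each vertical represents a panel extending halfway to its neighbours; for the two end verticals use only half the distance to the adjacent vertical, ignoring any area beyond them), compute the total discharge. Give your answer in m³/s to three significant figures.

w_1 = (9.3 − 2.2)/2 = 3.55 m; q_1 = 0.34 × 0.16 × 3.55 = 0.1931 m³/s
w_2 = (11.2 − 2.2)/2 = 4.5 m; q_2 = 0.81 × 0.61 × 4.5 = 2.223 m³/s
w_3 = (15.7 − 9.3)/2 = 3.2 m; q_3 = 0.94 × 0.75 × 3.2 = 2.256 m³/s
w_4 = (19.8 − 11.2)/2 = 4.3 m; q_4 = 0.99 × 0.79 × 4.3 = 3.363 m³/s
w_5 = (21.2 − 15.7)/2 = 2.75 m; q_5 = 0.77 × 0.51 × 2.75 = 1.080 m³/s
w_6 = (23.8 − 19.8)/2 = 2 m; q_6 = 0.61 × 0.39 × 2 = 0.4758 m³/s
w_7 = (23.8 − 21.2)/2 = 1.3 m; q_7 = 0.38 × 0.17 × 1.3 = 0.08398 m³/s
Q = Σ qᵢ = 9.675 m³/s

9.68 m³/s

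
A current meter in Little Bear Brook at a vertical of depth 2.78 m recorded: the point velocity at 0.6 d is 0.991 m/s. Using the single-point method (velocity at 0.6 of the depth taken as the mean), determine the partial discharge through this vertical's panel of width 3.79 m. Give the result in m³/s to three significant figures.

v̄ = v₀.₆ = 0.991 m/s
q = v̄ × d × w = 0.9910 × 2.78 × 3.79 = 10.44 m³/s

10.4 m³/s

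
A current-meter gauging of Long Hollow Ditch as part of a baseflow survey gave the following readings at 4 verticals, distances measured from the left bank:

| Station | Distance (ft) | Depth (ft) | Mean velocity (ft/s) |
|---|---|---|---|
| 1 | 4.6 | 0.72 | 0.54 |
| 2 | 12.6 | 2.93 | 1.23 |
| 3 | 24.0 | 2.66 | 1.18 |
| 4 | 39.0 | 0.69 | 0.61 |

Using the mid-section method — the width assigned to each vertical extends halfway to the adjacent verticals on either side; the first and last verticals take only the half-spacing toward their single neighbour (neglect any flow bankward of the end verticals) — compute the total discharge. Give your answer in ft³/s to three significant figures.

81.1 ft³/s

w_1 = (12.6 − 4.6)/2 = 4 ft; q_1 = 0.54 × 0.72 × 4 = 1.555 ft³/s
w_2 = (24.0 − 4.6)/2 = 9.7 ft; q_2 = 1.23 × 2.93 × 9.7 = 34.96 ft³/s
w_3 = (39.0 − 12.6)/2 = 13.2 ft; q_3 = 1.18 × 2.66 × 13.2 = 41.43 ft³/s
w_4 = (39.0 − 24.0)/2 = 7.5 ft; q_4 = 0.61 × 0.69 × 7.5 = 3.157 ft³/s
Q = Σ qᵢ = 81.10 ft³/s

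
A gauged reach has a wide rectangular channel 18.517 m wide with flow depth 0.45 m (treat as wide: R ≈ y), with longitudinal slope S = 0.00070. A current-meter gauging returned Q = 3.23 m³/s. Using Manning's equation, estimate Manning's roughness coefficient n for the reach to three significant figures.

A = b·y = 18.517 × 0.45 = 8.333 m²
Wide channel: R ≈ y = 0.45 m
n = (1/Q)·A·R^(2/3)·S^(1/2) = (1/3.23) × 8.333 × 0.5872 × 0.02646 = 0.04008

0.0401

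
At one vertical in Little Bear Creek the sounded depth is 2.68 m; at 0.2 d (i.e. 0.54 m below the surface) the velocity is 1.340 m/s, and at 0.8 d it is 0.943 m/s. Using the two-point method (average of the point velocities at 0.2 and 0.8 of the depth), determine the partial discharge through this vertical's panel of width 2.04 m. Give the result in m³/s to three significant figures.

6.24 m³/s

v̄ = (1.340 + 0.943) / 2 = 1.142 m/s
q = v̄ × d × w = 1.142 × 2.68 × 2.04 = 6.241 m³/s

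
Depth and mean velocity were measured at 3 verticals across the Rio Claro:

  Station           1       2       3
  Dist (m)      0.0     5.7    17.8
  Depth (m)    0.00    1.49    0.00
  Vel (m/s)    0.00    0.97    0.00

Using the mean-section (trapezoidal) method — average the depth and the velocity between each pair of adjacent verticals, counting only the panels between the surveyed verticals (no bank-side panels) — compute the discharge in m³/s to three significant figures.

6.43 m³/s

Panel 1-2: Δb = 5.7 m, d̄ = (0.00+1.49)/2 = 0.745, v̄ = (0.00+0.97)/2 = 0.485 → q = 5.7×0.745×0.485 = 2.060 m³/s
Panel 2-3: Δb = 12.1 m, d̄ = (1.49+0.00)/2 = 0.745, v̄ = (0.97+0.00)/2 = 0.485 → q = 12.1×0.745×0.485 = 4.372 m³/s
Q = Σ q = 6.432 m³/s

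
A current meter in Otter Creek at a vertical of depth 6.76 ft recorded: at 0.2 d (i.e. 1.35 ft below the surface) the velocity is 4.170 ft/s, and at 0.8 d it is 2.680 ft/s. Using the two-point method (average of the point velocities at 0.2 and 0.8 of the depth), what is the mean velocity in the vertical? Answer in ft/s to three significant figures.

3.43 ft/s

v̄ = (4.170 + 2.680) / 2 = 3.425 ft/s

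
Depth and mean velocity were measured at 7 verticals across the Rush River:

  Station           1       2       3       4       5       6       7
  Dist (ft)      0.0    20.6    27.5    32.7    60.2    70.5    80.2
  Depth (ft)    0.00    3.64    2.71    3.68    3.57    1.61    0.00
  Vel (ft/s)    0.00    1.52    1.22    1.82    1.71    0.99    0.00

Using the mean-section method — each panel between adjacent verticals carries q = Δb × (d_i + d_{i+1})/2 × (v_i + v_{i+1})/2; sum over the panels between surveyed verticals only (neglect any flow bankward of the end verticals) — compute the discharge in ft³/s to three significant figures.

Panel 1-2: Δb = 20.6 ft, d̄ = (0.00+3.64)/2 = 1.82, v̄ = (0.00+1.52)/2 = 0.76 → q = 20.6×1.82×0.76 = 28.49 ft³/s
Panel 2-3: Δb = 6.9 ft, d̄ = (3.64+2.71)/2 = 3.175, v̄ = (1.52+1.22)/2 = 1.37 → q = 6.9×3.175×1.37 = 30.01 ft³/s
Panel 3-4: Δb = 5.2 ft, d̄ = (2.71+3.68)/2 = 3.195, v̄ = (1.22+1.82)/2 = 1.52 → q = 5.2×3.195×1.52 = 25.25 ft³/s
Panel 4-5: Δb = 27.5 ft, d̄ = (3.68+3.57)/2 = 3.625, v̄ = (1.82+1.71)/2 = 1.765 → q = 27.5×3.625×1.765 = 175.9 ft³/s
Panel 5-6: Δb = 10.3 ft, d̄ = (3.57+1.61)/2 = 2.59, v̄ = (1.71+0.99)/2 = 1.35 → q = 10.3×2.59×1.35 = 36.01 ft³/s
Panel 6-7: Δb = 9.7 ft, d̄ = (1.61+0.00)/2 = 0.805, v̄ = (0.99+0.00)/2 = 0.495 → q = 9.7×0.805×0.495 = 3.865 ft³/s
Q = Σ q = 299.6 ft³/s

300 ft³/s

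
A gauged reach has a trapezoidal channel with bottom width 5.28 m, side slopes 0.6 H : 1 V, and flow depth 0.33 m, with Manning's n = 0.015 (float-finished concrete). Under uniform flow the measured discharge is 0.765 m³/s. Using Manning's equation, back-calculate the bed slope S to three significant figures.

0.000202

A = (b + z·y)·y = (5.28 + 0.6×0.33)×0.33 = 1.808 m²
P = b + 2y√(1+z²) = 5.28 + 2×0.33×√(1+0.6²) = 6.050 m
R = A/P = 1.808/6.050 = 0.2988 m
S = (Q·n / (1·A·R^(2/3)))² = (0.765×0.015 / (1×1.808×0.4470))² = 0.0002017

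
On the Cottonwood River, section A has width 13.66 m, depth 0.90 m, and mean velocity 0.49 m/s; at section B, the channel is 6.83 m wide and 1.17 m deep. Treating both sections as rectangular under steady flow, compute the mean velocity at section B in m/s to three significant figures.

0.754 m/s

Q = A₁V₁ = (13.66×0.90) × 0.49 = 6.024 m³/s
A₂ = 6.83 × 1.17 = 7.991 m²
V₂ = Q/A₂ = 6.024/7.991 = 0.7538 m/s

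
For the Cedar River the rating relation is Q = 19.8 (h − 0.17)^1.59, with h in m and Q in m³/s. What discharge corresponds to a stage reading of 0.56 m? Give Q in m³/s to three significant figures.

4.43 m³/s

Q = 19.8 × (0.56 − 0.17)^1.59 = 19.8 × 0.39^1.59 = 4.431 m³/s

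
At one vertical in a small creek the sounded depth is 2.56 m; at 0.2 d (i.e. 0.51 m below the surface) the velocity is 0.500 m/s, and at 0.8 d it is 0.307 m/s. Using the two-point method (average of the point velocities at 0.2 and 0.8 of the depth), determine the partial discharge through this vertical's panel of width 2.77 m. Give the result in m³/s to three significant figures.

v̄ = (0.500 + 0.307) / 2 = 0.4035 m/s
q = v̄ × d × w = 0.4035 × 2.56 × 2.77 = 2.861 m³/s

2.86 m³/s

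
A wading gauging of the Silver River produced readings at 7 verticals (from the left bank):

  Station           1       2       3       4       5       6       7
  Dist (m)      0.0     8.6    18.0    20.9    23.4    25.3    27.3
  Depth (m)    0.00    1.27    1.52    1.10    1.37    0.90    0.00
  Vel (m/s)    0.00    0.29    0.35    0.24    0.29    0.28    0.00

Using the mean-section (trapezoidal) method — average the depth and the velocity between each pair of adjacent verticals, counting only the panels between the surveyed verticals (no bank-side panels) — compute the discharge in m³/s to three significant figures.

Panel 1-2: Δb = 8.6 m, d̄ = (0.00+1.27)/2 = 0.635, v̄ = (0.00+0.29)/2 = 0.145 → q = 8.6×0.635×0.145 = 0.7918 m³/s
Panel 2-3: Δb = 9.4 m, d̄ = (1.27+1.52)/2 = 1.395, v̄ = (0.29+0.35)/2 = 0.32 → q = 9.4×1.395×0.32 = 4.196 m³/s
Panel 3-4: Δb = 2.9 m, d̄ = (1.52+1.10)/2 = 1.31, v̄ = (0.35+0.24)/2 = 0.295 → q = 2.9×1.31×0.295 = 1.121 m³/s
Panel 4-5: Δb = 2.5 m, d̄ = (1.10+1.37)/2 = 1.235, v̄ = (0.24+0.29)/2 = 0.265 → q = 2.5×1.235×0.265 = 0.8182 m³/s
Panel 5-6: Δb = 1.9 m, d̄ = (1.37+0.90)/2 = 1.135, v̄ = (0.29+0.28)/2 = 0.285 → q = 1.9×1.135×0.285 = 0.6146 m³/s
Panel 6-7: Δb = 2 m, d̄ = (0.90+0.00)/2 = 0.45, v̄ = (0.28+0.00)/2 = 0.14 → q = 2×0.45×0.14 = 0.1260 m³/s
Q = Σ q = 7.668 m³/s

7.67 m³/s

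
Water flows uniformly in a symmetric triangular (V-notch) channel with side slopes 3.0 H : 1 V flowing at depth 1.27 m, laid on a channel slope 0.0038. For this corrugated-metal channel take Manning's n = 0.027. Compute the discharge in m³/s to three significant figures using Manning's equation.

7.88 m³/s

A = z·y² = 3.0×1.27² = 4.839 m²
P = 2y√(1+z²) = 2×1.27×√(1+3.0²) = 8.032 m
R = A/P = 4.839/8.032 = 0.6024 m
Q = (1/n)·A·R^(2/3)·S^(1/2) = (1/0.027) × 4.839 × 0.6024^(2/3) × 0.0038^(1/2) = 7.880 m³/s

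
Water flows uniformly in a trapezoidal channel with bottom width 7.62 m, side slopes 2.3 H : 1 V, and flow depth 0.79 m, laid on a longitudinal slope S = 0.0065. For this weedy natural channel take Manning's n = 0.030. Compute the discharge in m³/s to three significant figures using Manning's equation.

A = (b + z·y)·y = (7.62 + 2.3×0.79)×0.79 = 7.455 m²
P = b + 2y√(1+z²) = 7.62 + 2×0.79×√(1+2.3²) = 11.58 m
R = A/P = 7.455/11.58 = 0.6437 m
Q = (1/n)·A·R^(2/3)·S^(1/2) = (1/0.030) × 7.455 × 0.6437^(2/3) × 0.0065^(1/2) = 14.94 m³/s

14.9 m³/s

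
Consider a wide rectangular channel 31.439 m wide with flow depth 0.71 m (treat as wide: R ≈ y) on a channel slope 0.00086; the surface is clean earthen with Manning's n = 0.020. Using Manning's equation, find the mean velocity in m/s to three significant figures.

1.17 m/s

A = b·y = 31.439 × 0.71 = 22.32 m²
Wide channel: R ≈ y = 0.71 m
Q = (1/n)·A·R^(2/3)·S^(1/2) = (1/0.020) × 22.32 × 0.7100^(2/3) × 0.00086^(1/2) = 26.05 m³/s
V = Q/A = 26.05/22.32 = 1.167 m/s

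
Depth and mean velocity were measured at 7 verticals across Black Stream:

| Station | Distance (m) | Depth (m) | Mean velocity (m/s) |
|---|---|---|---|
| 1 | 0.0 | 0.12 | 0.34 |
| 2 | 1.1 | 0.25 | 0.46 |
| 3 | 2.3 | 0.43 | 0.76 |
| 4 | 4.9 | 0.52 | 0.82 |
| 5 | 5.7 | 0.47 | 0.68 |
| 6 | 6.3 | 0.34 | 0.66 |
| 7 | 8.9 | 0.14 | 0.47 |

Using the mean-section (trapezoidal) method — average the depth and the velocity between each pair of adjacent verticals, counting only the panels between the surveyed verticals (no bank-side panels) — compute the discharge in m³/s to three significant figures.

2.12 m³/s

Panel 1-2: Δb = 1.1 m, d̄ = (0.12+0.25)/2 = 0.185, v̄ = (0.34+0.46)/2 = 0.4 → q = 1.1×0.185×0.4 = 0.08140 m³/s
Panel 2-3: Δb = 1.2 m, d̄ = (0.25+0.43)/2 = 0.34, v̄ = (0.46+0.76)/2 = 0.61 → q = 1.2×0.34×0.61 = 0.2489 m³/s
Panel 3-4: Δb = 2.6 m, d̄ = (0.43+0.52)/2 = 0.475, v̄ = (0.76+0.82)/2 = 0.79 → q = 2.6×0.475×0.79 = 0.9757 m³/s
Panel 4-5: Δb = 0.8 m, d̄ = (0.52+0.47)/2 = 0.495, v̄ = (0.82+0.68)/2 = 0.75 → q = 0.8×0.495×0.75 = 0.2970 m³/s
Panel 5-6: Δb = 0.6 m, d̄ = (0.47+0.34)/2 = 0.405, v̄ = (0.68+0.66)/2 = 0.67 → q = 0.6×0.405×0.67 = 0.1628 m³/s
Panel 6-7: Δb = 2.6 m, d̄ = (0.34+0.14)/2 = 0.24, v̄ = (0.66+0.47)/2 = 0.565 → q = 2.6×0.24×0.565 = 0.3526 m³/s
Q = Σ q = 2.118 m³/s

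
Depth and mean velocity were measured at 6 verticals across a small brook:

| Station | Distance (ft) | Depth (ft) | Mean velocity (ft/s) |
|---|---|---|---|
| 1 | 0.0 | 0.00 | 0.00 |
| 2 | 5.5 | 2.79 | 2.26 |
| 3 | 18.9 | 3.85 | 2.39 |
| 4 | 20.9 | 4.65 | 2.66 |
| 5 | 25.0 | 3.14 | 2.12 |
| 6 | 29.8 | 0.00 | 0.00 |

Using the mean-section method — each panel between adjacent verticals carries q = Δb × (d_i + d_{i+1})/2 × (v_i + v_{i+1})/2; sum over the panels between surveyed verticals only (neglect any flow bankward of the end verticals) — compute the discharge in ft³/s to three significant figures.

Panel 1-2: Δb = 5.5 ft, d̄ = (0.00+2.79)/2 = 1.395, v̄ = (0.00+2.26)/2 = 1.13 → q = 5.5×1.395×1.13 = 8.670 ft³/s
Panel 2-3: Δb = 13.4 ft, d̄ = (2.79+3.85)/2 = 3.32, v̄ = (2.26+2.39)/2 = 2.325 → q = 13.4×3.32×2.325 = 103.4 ft³/s
Panel 3-4: Δb = 2 ft, d̄ = (3.85+4.65)/2 = 4.25, v̄ = (2.39+2.66)/2 = 2.525 → q = 2×4.25×2.525 = 21.46 ft³/s
Panel 4-5: Δb = 4.1 ft, d̄ = (4.65+3.14)/2 = 3.895, v̄ = (2.66+2.12)/2 = 2.39 → q = 4.1×3.895×2.39 = 38.17 ft³/s
Panel 5-6: Δb = 4.8 ft, d̄ = (3.14+0.00)/2 = 1.57, v̄ = (2.12+0.00)/2 = 1.06 → q = 4.8×1.57×1.06 = 7.988 ft³/s
Q = Σ q = 179.7 ft³/s

180 ft³/s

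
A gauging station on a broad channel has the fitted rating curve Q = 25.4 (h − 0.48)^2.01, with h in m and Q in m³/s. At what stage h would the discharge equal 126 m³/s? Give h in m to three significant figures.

2.70 m

h − h₀ = (Q/C)^(1/b) = (126/25.4)^(1/2.01) = 2.218 m
h = 0.48 + 2.218 = 2.698 m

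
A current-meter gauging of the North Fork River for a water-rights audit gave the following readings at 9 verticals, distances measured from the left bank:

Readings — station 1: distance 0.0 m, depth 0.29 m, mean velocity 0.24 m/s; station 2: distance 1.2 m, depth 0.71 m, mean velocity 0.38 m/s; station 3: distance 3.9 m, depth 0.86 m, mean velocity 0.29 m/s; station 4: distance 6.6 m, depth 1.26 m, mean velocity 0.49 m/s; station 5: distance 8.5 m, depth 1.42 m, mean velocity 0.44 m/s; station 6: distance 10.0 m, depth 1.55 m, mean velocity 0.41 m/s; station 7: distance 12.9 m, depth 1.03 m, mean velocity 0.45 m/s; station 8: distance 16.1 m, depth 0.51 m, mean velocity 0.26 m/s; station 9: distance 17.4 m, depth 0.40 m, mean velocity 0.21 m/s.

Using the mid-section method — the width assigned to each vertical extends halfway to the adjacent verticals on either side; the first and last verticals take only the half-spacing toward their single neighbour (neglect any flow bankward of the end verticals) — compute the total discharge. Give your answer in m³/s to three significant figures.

6.89 m³/s

w_1 = (1.2 − 0.0)/2 = 0.6 m; q_1 = 0.24 × 0.29 × 0.6 = 0.04176 m³/s
w_2 = (3.9 − 0.0)/2 = 1.95 m; q_2 = 0.38 × 0.71 × 1.95 = 0.5261 m³/s
w_3 = (6.6 − 1.2)/2 = 2.7 m; q_3 = 0.29 × 0.86 × 2.7 = 0.6734 m³/s
w_4 = (8.5 − 3.9)/2 = 2.3 m; q_4 = 0.49 × 1.26 × 2.3 = 1.420 m³/s
w_5 = (10.0 − 6.6)/2 = 1.7 m; q_5 = 0.44 × 1.42 × 1.7 = 1.062 m³/s
w_6 = (12.9 − 8.5)/2 = 2.2 m; q_6 = 0.41 × 1.55 × 2.2 = 1.398 m³/s
w_7 = (16.1 − 10.0)/2 = 3.05 m; q_7 = 0.45 × 1.03 × 3.05 = 1.414 m³/s
w_8 = (17.4 − 12.9)/2 = 2.25 m; q_8 = 0.26 × 0.51 × 2.25 = 0.2984 m³/s
w_9 = (17.4 − 16.1)/2 = 0.65 m; q_9 = 0.21 × 0.40 × 0.65 = 0.05460 m³/s
Q = Σ qᵢ = 6.888 m³/s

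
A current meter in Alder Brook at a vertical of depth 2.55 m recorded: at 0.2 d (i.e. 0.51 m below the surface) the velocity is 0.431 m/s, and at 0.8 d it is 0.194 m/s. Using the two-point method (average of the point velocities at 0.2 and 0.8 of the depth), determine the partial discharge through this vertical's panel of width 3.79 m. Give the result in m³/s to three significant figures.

3.02 m³/s

v̄ = (0.431 + 0.194) / 2 = 0.3125 m/s
q = v̄ × d × w = 0.3125 × 2.55 × 3.79 = 3.020 m³/s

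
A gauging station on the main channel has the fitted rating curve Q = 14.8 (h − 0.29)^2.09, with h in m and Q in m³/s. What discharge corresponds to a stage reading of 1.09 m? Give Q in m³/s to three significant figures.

Q = 14.8 × (1.09 − 0.29)^2.09 = 14.8 × 0.8^2.09 = 9.284 m³/s

9.28 m³/s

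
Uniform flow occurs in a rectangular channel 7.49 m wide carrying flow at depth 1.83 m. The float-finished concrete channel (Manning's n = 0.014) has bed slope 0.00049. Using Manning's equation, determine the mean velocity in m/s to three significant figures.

1.81 m/s

A = b·y = 7.49 × 1.83 = 13.71 m²
P = b + 2y = 7.49 + 2×1.83 = 11.15 m
R = A/P = 13.71/11.15 = 1.229 m
Q = (1/n)·A·R^(2/3)·S^(1/2) = (1/0.014) × 13.71 × 1.229^(2/3) × 0.00049^(1/2) = 24.87 m³/s
V = Q/A = 24.87/13.71 = 1.814 m/s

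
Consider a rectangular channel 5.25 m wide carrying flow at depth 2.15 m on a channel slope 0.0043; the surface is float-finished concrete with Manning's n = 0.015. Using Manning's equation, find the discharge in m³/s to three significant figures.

55.2 m³/s

A = b·y = 5.25 × 2.15 = 11.29 m²
P = b + 2y = 5.25 + 2×2.15 = 9.550 m
R = A/P = 11.29/9.550 = 1.182 m
Q = (1/n)·A·R^(2/3)·S^(1/2) = (1/0.015) × 11.29 × 1.182^(2/3) × 0.0043^(1/2) = 55.16 m³/s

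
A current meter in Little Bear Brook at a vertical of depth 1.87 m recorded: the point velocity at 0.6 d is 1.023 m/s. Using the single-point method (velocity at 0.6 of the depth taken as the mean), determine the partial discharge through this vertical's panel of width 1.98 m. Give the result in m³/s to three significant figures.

v̄ = v₀.₆ = 1.023 m/s
q = v̄ × d × w = 1.023 × 1.87 × 1.98 = 3.788 m³/s

3.79 m³/s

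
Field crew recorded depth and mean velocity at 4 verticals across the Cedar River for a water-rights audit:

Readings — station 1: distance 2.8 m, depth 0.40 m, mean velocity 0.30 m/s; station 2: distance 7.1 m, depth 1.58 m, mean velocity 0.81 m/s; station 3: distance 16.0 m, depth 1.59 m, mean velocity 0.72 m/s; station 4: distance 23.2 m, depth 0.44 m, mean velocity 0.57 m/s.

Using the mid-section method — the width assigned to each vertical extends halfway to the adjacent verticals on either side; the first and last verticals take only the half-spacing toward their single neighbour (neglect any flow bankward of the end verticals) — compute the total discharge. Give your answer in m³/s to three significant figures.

w_1 = (7.1 − 2.8)/2 = 2.15 m; q_1 = 0.30 × 0.40 × 2.15 = 0.2580 m³/s
w_2 = (16.0 − 2.8)/2 = 6.6 m; q_2 = 0.81 × 1.58 × 6.6 = 8.447 m³/s
w_3 = (23.2 − 7.1)/2 = 8.05 m; q_3 = 0.72 × 1.59 × 8.05 = 9.216 m³/s
w_4 = (23.2 − 16.0)/2 = 3.6 m; q_4 = 0.57 × 0.44 × 3.6 = 0.9029 m³/s
Q = Σ qᵢ = 18.82 m³/s

18.8 m³/s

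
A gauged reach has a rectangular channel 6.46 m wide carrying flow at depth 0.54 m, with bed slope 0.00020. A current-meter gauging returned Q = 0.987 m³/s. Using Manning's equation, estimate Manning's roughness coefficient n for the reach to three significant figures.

0.0299

A = b·y = 6.46 × 0.54 = 3.488 m²
P = b + 2y = 6.46 + 2×0.54 = 7.540 m
R = A/P = 3.488/7.540 = 0.4627 m
n = (1/Q)·A·R^(2/3)·S^(1/2) = (1/0.987) × 3.488 × 0.5982 × 0.01414 = 0.02990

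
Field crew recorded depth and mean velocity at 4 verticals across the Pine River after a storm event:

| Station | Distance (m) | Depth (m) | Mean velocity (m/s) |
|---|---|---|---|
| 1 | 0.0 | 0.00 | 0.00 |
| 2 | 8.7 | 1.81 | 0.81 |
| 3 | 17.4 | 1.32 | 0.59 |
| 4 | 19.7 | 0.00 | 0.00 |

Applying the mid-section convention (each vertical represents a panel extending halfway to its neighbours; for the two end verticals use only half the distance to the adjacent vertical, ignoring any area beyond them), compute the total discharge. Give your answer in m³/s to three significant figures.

w_2 = (17.4 − 0.0)/2 = 8.7 m; q_2 = 0.81 × 1.81 × 8.7 = 12.76 m³/s
w_3 = (19.7 − 8.7)/2 = 5.5 m; q_3 = 0.59 × 1.32 × 5.5 = 4.283 m³/s
Stations 1, 4 contribute zero (depth or velocity is 0).
Q = Σ qᵢ = 17.04 m³/s

17.0 m³/s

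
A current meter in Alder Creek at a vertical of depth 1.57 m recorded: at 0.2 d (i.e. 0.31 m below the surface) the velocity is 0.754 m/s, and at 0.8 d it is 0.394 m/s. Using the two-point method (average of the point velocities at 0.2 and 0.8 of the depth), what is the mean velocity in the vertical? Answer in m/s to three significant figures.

0.574 m/s

v̄ = (0.754 + 0.394) / 2 = 0.5740 m/s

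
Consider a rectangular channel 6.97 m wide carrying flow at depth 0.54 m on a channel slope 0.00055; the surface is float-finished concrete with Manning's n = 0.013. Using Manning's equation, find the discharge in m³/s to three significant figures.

4.09 m³/s

A = b·y = 6.97 × 0.54 = 3.764 m²
P = b + 2y = 6.97 + 2×0.54 = 8.050 m
R = A/P = 3.764/8.050 = 0.4676 m
Q = (1/n)·A·R^(2/3)·S^(1/2) = (1/0.013) × 3.764 × 0.4676^(2/3) × 0.00055^(1/2) = 4.090 m³/s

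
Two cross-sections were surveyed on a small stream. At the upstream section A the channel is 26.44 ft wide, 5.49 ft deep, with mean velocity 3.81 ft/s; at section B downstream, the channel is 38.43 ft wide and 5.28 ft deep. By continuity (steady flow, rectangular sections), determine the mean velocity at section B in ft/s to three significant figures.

Q = A₁V₁ = (26.44×5.49) × 3.81 = 553.0 ft³/s
A₂ = 38.43 × 5.28 = 202.9 ft²
V₂ = Q/A₂ = 553.0/202.9 = 2.726 ft/s

2.73 ft/s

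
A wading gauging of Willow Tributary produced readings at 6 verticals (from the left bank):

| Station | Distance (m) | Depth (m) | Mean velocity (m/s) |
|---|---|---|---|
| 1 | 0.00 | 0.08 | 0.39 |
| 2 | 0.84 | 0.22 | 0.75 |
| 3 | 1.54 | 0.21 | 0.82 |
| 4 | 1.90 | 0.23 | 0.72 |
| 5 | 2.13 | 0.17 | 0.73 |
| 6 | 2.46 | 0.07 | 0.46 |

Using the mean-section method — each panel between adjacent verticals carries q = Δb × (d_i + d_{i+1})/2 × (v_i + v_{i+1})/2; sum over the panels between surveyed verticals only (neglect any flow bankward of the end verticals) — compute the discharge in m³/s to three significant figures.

0.308 m³/s

Panel 1-2: Δb = 0.84 m, d̄ = (0.08+0.22)/2 = 0.15, v̄ = (0.39+0.75)/2 = 0.57 → q = 0.84×0.15×0.57 = 0.07182 m³/s
Panel 2-3: Δb = 0.7 m, d̄ = (0.22+0.21)/2 = 0.215, v̄ = (0.75+0.82)/2 = 0.785 → q = 0.7×0.215×0.785 = 0.1181 m³/s
Panel 3-4: Δb = 0.36 m, d̄ = (0.21+0.23)/2 = 0.22, v̄ = (0.82+0.72)/2 = 0.77 → q = 0.36×0.22×0.77 = 0.06098 m³/s
Panel 4-5: Δb = 0.23 m, d̄ = (0.23+0.17)/2 = 0.2, v̄ = (0.72+0.73)/2 = 0.725 → q = 0.23×0.2×0.725 = 0.03335 m³/s
Panel 5-6: Δb = 0.33 m, d̄ = (0.17+0.07)/2 = 0.12, v̄ = (0.73+0.46)/2 = 0.595 → q = 0.33×0.12×0.595 = 0.02356 m³/s
Q = Σ q = 0.3079 m³/s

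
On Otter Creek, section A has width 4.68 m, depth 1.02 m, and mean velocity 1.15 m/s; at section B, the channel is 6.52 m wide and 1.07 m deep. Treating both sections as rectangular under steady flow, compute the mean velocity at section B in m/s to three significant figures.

Q = A₁V₁ = (4.68×1.02) × 1.15 = 5.490 m³/s
A₂ = 6.52 × 1.07 = 6.976 m²
V₂ = Q/A₂ = 5.490/6.976 = 0.7869 m/s

0.787 m/s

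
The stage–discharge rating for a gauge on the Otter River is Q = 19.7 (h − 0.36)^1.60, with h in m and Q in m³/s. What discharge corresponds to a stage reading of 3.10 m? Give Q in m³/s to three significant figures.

98.8 m³/s

Q = 19.7 × (3.10 − 0.36)^1.60 = 19.7 × 2.74^1.60 = 98.83 m³/s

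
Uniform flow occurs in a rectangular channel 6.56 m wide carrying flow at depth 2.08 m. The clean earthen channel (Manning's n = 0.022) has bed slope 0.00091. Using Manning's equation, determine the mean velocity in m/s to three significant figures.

1.61 m/s

A = b·y = 6.56 × 2.08 = 13.64 m²
P = b + 2y = 6.56 + 2×2.08 = 10.72 m
R = A/P = 13.64/10.72 = 1.273 m
Q = (1/n)·A·R^(2/3)·S^(1/2) = (1/0.022) × 13.64 × 1.273^(2/3) × 0.00091^(1/2) = 21.97 m³/s
V = Q/A = 21.97/13.64 = 1.610 m/s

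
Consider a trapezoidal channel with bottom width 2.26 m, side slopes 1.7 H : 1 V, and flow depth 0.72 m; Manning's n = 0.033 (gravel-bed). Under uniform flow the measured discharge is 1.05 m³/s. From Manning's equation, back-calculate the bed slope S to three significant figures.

A = (b + z·y)·y = (2.26 + 1.7×0.72)×0.72 = 2.508 m²
P = b + 2y√(1+z²) = 2.26 + 2×0.72×√(1+1.7²) = 5.100 m
R = A/P = 2.508/5.100 = 0.4918 m
S = (Q·n / (1·A·R^(2/3)))² = (1.05×0.033 / (1×2.508×0.6231))² = 0.0004914

0.000491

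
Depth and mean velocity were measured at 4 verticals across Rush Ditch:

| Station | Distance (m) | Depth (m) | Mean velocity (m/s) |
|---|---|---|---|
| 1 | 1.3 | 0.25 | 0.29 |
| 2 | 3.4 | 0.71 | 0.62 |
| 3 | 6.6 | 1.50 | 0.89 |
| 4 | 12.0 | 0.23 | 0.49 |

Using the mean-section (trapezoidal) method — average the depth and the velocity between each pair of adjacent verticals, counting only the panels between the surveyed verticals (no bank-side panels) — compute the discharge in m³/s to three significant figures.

Panel 1-2: Δb = 2.1 m, d̄ = (0.25+0.71)/2 = 0.48, v̄ = (0.29+0.62)/2 = 0.455 → q = 2.1×0.48×0.455 = 0.4586 m³/s
Panel 2-3: Δb = 3.2 m, d̄ = (0.71+1.50)/2 = 1.105, v̄ = (0.62+0.89)/2 = 0.755 → q = 3.2×1.105×0.755 = 2.670 m³/s
Panel 3-4: Δb = 5.4 m, d̄ = (1.50+0.23)/2 = 0.865, v̄ = (0.89+0.49)/2 = 0.69 → q = 5.4×0.865×0.69 = 3.223 m³/s
Q = Σ q = 6.351 m³/s

6.35 m³/s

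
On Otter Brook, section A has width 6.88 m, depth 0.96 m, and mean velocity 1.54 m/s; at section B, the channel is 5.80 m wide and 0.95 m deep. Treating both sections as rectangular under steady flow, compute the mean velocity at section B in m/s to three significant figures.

Q = A₁V₁ = (6.88×0.96) × 1.54 = 10.17 m³/s
A₂ = 5.80 × 0.95 = 5.510 m²
V₂ = Q/A₂ = 10.17/5.510 = 1.846 m/s

1.85 m/s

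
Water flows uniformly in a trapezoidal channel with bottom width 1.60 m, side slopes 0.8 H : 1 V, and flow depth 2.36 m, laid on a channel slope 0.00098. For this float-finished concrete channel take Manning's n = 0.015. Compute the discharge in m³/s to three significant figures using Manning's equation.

A = (b + z·y)·y = (1.60 + 0.8×2.36)×2.36 = 8.232 m²
P = b + 2y√(1+z²) = 1.60 + 2×2.36×√(1+0.8²) = 7.645 m
R = A/P = 8.232/7.645 = 1.077 m
Q = (1/n)·A·R^(2/3)·S^(1/2) = (1/0.015) × 8.232 × 1.077^(2/3) × 0.00098^(1/2) = 18.05 m³/s

18.0 m³/s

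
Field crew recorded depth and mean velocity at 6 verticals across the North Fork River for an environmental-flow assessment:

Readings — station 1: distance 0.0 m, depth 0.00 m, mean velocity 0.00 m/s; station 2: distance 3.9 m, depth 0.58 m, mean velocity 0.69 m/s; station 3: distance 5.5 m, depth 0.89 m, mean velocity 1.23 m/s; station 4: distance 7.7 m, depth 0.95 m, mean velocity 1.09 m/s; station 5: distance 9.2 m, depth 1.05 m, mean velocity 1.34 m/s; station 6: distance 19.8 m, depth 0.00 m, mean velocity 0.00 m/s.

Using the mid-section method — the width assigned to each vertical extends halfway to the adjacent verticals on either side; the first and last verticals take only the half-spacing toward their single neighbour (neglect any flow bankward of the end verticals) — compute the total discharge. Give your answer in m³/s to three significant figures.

w_2 = (5.5 − 0.0)/2 = 2.75 m; q_2 = 0.69 × 0.58 × 2.75 = 1.101 m³/s
w_3 = (7.7 − 3.9)/2 = 1.9 m; q_3 = 1.23 × 0.89 × 1.9 = 2.080 m³/s
w_4 = (9.2 − 5.5)/2 = 1.85 m; q_4 = 1.09 × 0.95 × 1.85 = 1.916 m³/s
w_5 = (19.8 − 7.7)/2 = 6.05 m; q_5 = 1.34 × 1.05 × 6.05 = 8.512 m³/s
Stations 1, 6 contribute zero (depth or velocity is 0).
Q = Σ qᵢ = 13.61 m³/s

13.6 m³/s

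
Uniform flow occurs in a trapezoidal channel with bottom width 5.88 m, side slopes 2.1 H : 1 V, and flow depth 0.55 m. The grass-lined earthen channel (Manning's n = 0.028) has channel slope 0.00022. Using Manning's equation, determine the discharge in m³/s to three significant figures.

1.22 m³/s

A = (b + z·y)·y = (5.88 + 2.1×0.55)×0.55 = 3.869 m²
P = b + 2y√(1+z²) = 5.88 + 2×0.55×√(1+2.1²) = 8.439 m
R = A/P = 3.869/8.439 = 0.4585 m
Q = (1/n)·A·R^(2/3)·S^(1/2) = (1/0.028) × 3.869 × 0.4585^(2/3) × 0.00022^(1/2) = 1.219 m³/s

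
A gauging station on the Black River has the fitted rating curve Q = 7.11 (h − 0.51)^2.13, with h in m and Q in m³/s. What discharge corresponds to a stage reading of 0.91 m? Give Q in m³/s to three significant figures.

Q = 7.11 × (0.91 − 0.51)^2.13 = 7.11 × 0.4^2.13 = 1.010 m³/s

1.01 m³/s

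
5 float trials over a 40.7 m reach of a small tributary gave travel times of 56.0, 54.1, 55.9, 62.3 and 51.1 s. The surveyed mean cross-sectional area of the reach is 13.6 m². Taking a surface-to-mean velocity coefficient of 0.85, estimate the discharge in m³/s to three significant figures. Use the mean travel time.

8.42 m³/s

t̄ = (56.0 + 54.1 + 55.9 + 62.3 + 51.1) / 5 = 55.88 s
v_surface = L / t̄ = 40.7 / 55.88 = 0.7283 m/s
v_mean = 0.85 × 0.7283 = 0.6191 m/s
Q = A × v_mean = 13.6 × 0.6191 = 8.420 m³/s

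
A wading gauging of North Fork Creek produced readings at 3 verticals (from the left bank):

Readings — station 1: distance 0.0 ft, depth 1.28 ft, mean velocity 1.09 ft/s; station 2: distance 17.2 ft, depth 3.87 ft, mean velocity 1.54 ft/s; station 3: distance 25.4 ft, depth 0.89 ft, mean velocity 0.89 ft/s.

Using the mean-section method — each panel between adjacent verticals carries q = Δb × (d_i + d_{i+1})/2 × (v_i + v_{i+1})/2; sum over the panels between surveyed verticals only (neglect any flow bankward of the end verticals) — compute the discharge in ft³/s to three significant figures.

82.0 ft³/s

Panel 1-2: Δb = 17.2 ft, d̄ = (1.28+3.87)/2 = 2.575, v̄ = (1.09+1.54)/2 = 1.315 → q = 17.2×2.575×1.315 = 58.24 ft³/s
Panel 2-3: Δb = 8.2 ft, d̄ = (3.87+0.89)/2 = 2.38, v̄ = (1.54+0.89)/2 = 1.215 → q = 8.2×2.38×1.215 = 23.71 ft³/s
Q = Σ q = 81.95 ft³/s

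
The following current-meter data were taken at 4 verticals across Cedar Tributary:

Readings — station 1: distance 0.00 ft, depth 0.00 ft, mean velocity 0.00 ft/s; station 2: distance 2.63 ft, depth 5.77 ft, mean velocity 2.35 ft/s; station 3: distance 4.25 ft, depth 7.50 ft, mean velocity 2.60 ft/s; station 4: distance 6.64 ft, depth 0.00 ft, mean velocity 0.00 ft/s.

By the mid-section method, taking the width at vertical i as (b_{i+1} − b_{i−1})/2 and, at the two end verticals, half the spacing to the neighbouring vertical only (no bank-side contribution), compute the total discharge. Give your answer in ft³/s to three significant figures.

w_2 = (4.25 − 0.00)/2 = 2.125 ft; q_2 = 2.35 × 5.77 × 2.125 = 28.81 ft³/s
w_3 = (6.64 − 2.63)/2 = 2.005 ft; q_3 = 2.60 × 7.50 × 2.005 = 39.10 ft³/s
Stations 1, 4 contribute zero (depth or velocity is 0).
Q = Σ qᵢ = 67.91 ft³/s

67.9 ft³/s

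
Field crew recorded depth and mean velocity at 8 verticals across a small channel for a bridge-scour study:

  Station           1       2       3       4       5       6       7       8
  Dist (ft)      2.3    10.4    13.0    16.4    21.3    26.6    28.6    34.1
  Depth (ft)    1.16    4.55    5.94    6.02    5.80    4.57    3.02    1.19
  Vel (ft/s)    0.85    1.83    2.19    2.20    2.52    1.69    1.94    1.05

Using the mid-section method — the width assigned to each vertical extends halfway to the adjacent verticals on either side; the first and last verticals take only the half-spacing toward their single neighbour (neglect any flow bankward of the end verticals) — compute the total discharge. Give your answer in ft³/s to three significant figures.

271 ft³/s

w_1 = (10.4 − 2.3)/2 = 4.05 ft; q_1 = 0.85 × 1.16 × 4.05 = 3.993 ft³/s
w_2 = (13.0 − 2.3)/2 = 5.35 ft; q_2 = 1.83 × 4.55 × 5.35 = 44.55 ft³/s
w_3 = (16.4 − 10.4)/2 = 3 ft; q_3 = 2.19 × 5.94 × 3 = 39.03 ft³/s
w_4 = (21.3 − 13.0)/2 = 4.15 ft; q_4 = 2.20 × 6.02 × 4.15 = 54.96 ft³/s
w_5 = (26.6 − 16.4)/2 = 5.1 ft; q_5 = 2.52 × 5.80 × 5.1 = 74.54 ft³/s
w_6 = (28.6 − 21.3)/2 = 3.65 ft; q_6 = 1.69 × 4.57 × 3.65 = 28.19 ft³/s
w_7 = (34.1 − 26.6)/2 = 3.75 ft; q_7 = 1.94 × 3.02 × 3.75 = 21.97 ft³/s
w_8 = (34.1 − 28.6)/2 = 2.75 ft; q_8 = 1.05 × 1.19 × 2.75 = 3.436 ft³/s
Q = Σ qᵢ = 270.7 ft³/s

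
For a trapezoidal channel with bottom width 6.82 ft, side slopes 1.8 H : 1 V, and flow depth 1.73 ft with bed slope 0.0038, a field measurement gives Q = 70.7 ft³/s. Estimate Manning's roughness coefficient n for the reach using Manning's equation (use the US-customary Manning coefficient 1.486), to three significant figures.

A = (b + z·y)·y = (6.82 + 1.8×1.73)×1.73 = 17.19 ft²
P = b + 2y√(1+z²) = 6.82 + 2×1.73×√(1+1.8²) = 13.94 ft
R = A/P = 17.19/13.94 = 1.232 ft
n = (1.486/Q)·A·R^(2/3)·S^(1/2) = (1.486/70.7) × 17.19 × 1.150 × 0.06164 = 0.02560

0.0256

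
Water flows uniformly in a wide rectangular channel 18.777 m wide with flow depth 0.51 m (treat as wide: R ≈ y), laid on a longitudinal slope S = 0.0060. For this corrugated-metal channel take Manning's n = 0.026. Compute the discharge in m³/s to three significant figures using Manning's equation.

A = b·y = 18.777 × 0.51 = 9.576 m²
Wide channel: R ≈ y = 0.51 m
Q = (1/n)·A·R^(2/3)·S^(1/2) = (1/0.026) × 9.576 × 0.5100^(2/3) × 0.0060^(1/2) = 18.21 m³/s

18.2 m³/s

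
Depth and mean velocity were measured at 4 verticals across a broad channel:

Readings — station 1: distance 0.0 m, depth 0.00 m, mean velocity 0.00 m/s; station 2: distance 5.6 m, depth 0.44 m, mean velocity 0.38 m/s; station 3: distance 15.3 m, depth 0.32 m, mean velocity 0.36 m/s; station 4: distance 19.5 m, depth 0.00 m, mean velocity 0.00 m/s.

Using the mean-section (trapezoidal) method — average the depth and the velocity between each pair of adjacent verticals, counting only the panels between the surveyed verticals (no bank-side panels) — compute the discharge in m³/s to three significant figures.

1.72 m³/s

Panel 1-2: Δb = 5.6 m, d̄ = (0.00+0.44)/2 = 0.22, v̄ = (0.00+0.38)/2 = 0.19 → q = 5.6×0.22×0.19 = 0.2341 m³/s
Panel 2-3: Δb = 9.7 m, d̄ = (0.44+0.32)/2 = 0.38, v̄ = (0.38+0.36)/2 = 0.37 → q = 9.7×0.38×0.37 = 1.364 m³/s
Panel 3-4: Δb = 4.2 m, d̄ = (0.32+0.00)/2 = 0.16, v̄ = (0.36+0.00)/2 = 0.18 → q = 4.2×0.16×0.18 = 0.1210 m³/s
Q = Σ q = 1.719 m³/s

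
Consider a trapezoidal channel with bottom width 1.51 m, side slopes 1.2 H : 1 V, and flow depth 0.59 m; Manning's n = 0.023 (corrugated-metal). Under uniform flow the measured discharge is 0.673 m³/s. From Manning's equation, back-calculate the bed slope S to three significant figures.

A = (b + z·y)·y = (1.51 + 1.2×0.59)×0.59 = 1.309 m²
P = b + 2y√(1+z²) = 1.51 + 2×0.59×√(1+1.2²) = 3.353 m
R = A/P = 1.309/3.353 = 0.3903 m
S = (Q·n / (1·A·R^(2/3)))² = (0.673×0.023 / (1×1.309×0.5340))² = 0.0004906

0.000491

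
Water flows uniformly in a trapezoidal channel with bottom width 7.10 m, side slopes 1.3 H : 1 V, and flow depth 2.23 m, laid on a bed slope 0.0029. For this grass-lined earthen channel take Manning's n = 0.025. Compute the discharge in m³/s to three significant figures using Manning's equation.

A = (b + z·y)·y = (7.10 + 1.3×2.23)×2.23 = 22.30 m²
P = b + 2y√(1+z²) = 7.10 + 2×2.23×√(1+1.3²) = 14.41 m
R = A/P = 22.30/14.41 = 1.547 m
Q = (1/n)·A·R^(2/3)·S^(1/2) = (1/0.025) × 22.30 × 1.547^(2/3) × 0.0029^(1/2) = 64.24 m³/s

64.2 m³/s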